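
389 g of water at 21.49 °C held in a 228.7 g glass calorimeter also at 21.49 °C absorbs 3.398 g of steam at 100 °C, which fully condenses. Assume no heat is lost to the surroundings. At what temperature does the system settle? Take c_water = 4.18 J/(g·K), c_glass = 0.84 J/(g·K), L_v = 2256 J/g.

T_f ≈ 26.3 °C

Taking heat into each body as positive, Σ m c ΔT = 0:
condense steam: −3.398×2256 = −7665.9; condensate cools 100→T: 3.398×4.18×(T − 100) = 14.2(T − 100); original water: 1626(T − 21.49); cup: 192.11(T − 21.49)
1832.3 T = 7665.9 + 1420.4 + 39072 = 48158
T ≈ 26.28 °C, under the boiling point, so the assumption holds.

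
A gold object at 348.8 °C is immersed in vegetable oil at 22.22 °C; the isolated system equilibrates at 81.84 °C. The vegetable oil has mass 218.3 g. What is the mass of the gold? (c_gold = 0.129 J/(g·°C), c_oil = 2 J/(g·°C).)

m ≈ 756 g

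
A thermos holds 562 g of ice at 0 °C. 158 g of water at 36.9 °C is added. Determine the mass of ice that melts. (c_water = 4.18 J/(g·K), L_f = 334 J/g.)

m_melted ≈ 73 g

Cooling the water to 0 °C releases 158×4.18×36.9 = 24370 J.
Melting all 562 g of ice would need 562×334 = 187708 J.
Since 24370 < 187708 J, not all the ice melts; equilibrium is at 0 °C.
m_melt = 24370 / L_f = 72.96 g.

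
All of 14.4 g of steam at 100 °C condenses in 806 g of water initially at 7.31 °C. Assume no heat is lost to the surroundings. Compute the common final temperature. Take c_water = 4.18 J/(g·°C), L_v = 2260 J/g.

Sum of m c ΔT and latent-heat terms is zero:
steam→water at 100 °C releases m L_v = 14.4·2260 = 32544
  condensed water 100 °C→T: 60.19(T − 100)
  original water: 3369.1(T − 7.31)
3429.3 T = 32544 + 6019.2 + 24628 = 63191
T ≈ 18.43 °C — below 100 °C, confirming all the steam condensed.

T_f ≈ 18.4 °C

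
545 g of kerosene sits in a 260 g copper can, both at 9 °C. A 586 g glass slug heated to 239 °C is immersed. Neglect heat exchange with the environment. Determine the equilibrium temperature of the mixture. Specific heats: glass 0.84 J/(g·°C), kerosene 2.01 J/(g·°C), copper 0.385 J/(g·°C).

T_f ≈ 76.1 °C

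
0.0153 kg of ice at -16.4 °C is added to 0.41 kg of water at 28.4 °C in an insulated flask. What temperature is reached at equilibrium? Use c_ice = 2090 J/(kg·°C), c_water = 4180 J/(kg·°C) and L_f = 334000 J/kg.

Conservation of energy gives ΣQ = 0:
warm ice to 0 °C: 0.0153×2090×(0 − (-16.4)) = 524.42; fusion: m_ice L_f = 0.0153×334000 = 5110.2; meltwater 0→T: 0.0153×4180×T = 63.95 T; water: 1713.8(T − 28.4)
1777.8 T = 48672 − 5634.6 = 43037
T ≈ 24.21 °C. Since T > 0 °C, the all-ice-melts assumption holds.

T_f ≈ 24.2 °C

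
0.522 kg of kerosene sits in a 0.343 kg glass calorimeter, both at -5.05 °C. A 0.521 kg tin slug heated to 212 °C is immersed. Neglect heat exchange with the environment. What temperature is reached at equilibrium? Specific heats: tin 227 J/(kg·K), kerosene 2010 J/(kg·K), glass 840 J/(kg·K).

T_f ≈ 12.6 °C

T_f = Σ m_i c_i T_i / Σ m_i c_i:
T_f = (118.27×212 + 1049.2×(-5.05) + 288.12×(-5.05)) / (118.27 + 1049.2 + 288.12)
    = 18319 / 1455.6 ≈ 12.59 °C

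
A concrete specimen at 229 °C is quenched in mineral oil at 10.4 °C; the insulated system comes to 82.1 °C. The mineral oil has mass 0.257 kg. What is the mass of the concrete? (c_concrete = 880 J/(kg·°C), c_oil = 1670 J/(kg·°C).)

Setting the total heat transfer to zero:
m·880·(82.1 − 229) + 0.257·1670·(82.1 − 10.4) = 0
-129272 m = -30773
m = -30773/-129272 ≈ 0.238 kg

m ≈ 0.238 kg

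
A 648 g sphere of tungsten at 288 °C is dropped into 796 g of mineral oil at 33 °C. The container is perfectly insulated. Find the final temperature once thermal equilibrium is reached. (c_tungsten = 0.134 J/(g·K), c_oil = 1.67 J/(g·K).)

T_f is the heat-capacity-weighted average of the initial temperatures:
T_f = (86.83*288 + 1329.3*33) / (86.83 + 1329.3)
    = 68875 / 1416.2 ≈ 48.64 °C

T_f ≈ 48.6 °C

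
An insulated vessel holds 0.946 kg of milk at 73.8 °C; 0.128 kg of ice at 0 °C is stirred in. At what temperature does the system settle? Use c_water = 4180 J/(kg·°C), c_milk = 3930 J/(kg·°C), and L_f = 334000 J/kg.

T_f ≈ 54.5 °C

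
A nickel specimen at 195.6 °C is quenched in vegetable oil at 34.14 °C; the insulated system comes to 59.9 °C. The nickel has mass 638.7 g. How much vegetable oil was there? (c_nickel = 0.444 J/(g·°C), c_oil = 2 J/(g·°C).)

Heat lost by the nickel = heat gained by the oil:
638.7×0.444×(195.6 − 59.9) = m×2×(59.9 − 34.14)
51.52 m = 38482  ⇒  m ≈ 746.9 g

m ≈ 747 g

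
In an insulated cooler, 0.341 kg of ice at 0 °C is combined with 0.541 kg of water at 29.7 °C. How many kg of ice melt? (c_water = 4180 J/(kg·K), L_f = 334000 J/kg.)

m_melted ≈ 0.201 kg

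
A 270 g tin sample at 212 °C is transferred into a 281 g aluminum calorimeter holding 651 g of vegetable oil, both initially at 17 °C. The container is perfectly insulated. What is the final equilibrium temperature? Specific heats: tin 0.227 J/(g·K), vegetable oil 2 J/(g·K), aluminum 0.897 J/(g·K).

Net heat exchanged in the isolated system is zero:
270×0.227×(T − 212) + 651×2×(T − 17) + 281×0.897×(T − 17) = 0
61.29(T − 212) + 1302(T − 17) + 252.06(T − 17) = 0
1615.3 T = 39412
T = 39412 / 1615.3 = 24.4 °C

T_f ≈ 24.4 °C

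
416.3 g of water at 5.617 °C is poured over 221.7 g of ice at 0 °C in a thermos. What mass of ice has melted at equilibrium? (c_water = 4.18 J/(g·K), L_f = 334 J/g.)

Cooling the water to 0 °C releases 416.3×4.18×5.617 = 9774.3 J.
Melting all 221.7 g of ice would need 221.7×334 = 74048 J.
Since 9774.3 < 74048 J, not all the ice melts; equilibrium is at 0 °C.
Mass melted = 9774.3/334 ≈ 29.26 g.

m_melted ≈ 29.3 g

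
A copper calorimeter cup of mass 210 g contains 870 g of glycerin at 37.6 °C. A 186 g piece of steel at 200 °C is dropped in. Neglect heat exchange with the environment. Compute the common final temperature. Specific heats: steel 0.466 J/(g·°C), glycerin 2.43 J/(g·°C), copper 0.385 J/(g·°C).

T_f ≈ 43.8 °C

Let T be the final temperature. ΣQ_i = 0:
186·0.466·(T − 200) + 870·2.43·(T − 37.6) + 210·0.385·(T − 37.6) = 0
86.68(T − 200) + 2114.1(T − 37.6) + 80.85(T − 37.6) = 0
2281.6 T = 99865
T = 99865 / 2281.6 = 43.8 °C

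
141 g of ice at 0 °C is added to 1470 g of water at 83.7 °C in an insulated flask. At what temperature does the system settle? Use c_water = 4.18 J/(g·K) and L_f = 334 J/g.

T_f ≈ 69.4 °C

Sum of m c ΔT and latent-heat terms is zero:
fusion: m_ice L_f = 141×334 = 47094; meltwater 0→T: 141×4.18×T = 589.38 T; water: 6144.6(T − 83.7)
6734 T = 514303 − 47094 = 467209
T ≈ 69.38 °C — above 0 °C, consistent with complete melting.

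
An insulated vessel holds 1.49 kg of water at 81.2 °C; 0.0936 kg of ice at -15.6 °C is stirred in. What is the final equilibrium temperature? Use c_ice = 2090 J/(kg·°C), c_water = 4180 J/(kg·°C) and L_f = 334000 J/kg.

T_f ≈ 71.2 °C

Net heat exchanged in the isolated system is zero:
ice -15.6→0 °C: 0.0936×2090×15.6 = 3051.7
  fusion: m_ice L_f = 0.0936×334000 = 31262
  meltwater 0→T: 0.0936×4180×T = 391.25 T
  water: 6228.2(T − 81.2)
6619.4 T = 505730 − 34314 = 471416
T ≈ 71.22 °C — above 0 °C, consistent with complete melting.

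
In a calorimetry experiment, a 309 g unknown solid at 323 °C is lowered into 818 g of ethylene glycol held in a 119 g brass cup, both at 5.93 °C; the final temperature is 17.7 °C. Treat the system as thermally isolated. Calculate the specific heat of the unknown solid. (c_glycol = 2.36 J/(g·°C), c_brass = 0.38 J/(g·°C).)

c ≈ 0.246 J/(g·°C)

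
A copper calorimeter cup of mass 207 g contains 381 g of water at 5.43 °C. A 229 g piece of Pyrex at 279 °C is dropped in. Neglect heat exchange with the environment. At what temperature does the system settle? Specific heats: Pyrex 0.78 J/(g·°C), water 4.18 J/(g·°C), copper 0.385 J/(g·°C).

T_f ≈ 31.8 °C

Let T be the final temperature. ΣQ_i = 0:
229*0.78*(T − 279) + 381*4.18*(T − 5.43) + 207*0.385*(T − 5.43) = 0
178.62(T − 279) + 1592.6(T − 5.43) + 79.7(T − 5.43) = 0
(178.62 + 1592.6 + 79.7) T = 178.62*279 + 1592.6*5.43 + 79.7*5.43
T ≈ 31.83 °C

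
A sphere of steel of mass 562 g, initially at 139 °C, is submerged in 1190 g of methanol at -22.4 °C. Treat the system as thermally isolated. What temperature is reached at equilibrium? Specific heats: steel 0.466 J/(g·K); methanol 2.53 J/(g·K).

Conservation of energy gives ΣQ = 0:
562×0.466×(T − 139) + 1190×2.53×(T − (-22.4)) = 0
3272.6 T = -31037
T = -31037/3272.6 ≈ -9.48 °C

T_f ≈ -9.5 °C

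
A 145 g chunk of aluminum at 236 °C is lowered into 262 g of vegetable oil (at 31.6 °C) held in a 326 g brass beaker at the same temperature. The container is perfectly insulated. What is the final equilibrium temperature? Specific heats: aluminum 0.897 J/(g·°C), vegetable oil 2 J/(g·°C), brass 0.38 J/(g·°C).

Conservation of energy gives ΣQ = 0:
145·0.897·(T − 236) + 262·2·(T − 31.6) + 326·0.38·(T − 31.6) = 0
130.06(T − 236) + 524(T − 31.6) + 123.88(T − 31.6) = 0
777.94 T = 51168
T = 51168 / 777.94 = 65.8 °C

T_f ≈ 65.8 °C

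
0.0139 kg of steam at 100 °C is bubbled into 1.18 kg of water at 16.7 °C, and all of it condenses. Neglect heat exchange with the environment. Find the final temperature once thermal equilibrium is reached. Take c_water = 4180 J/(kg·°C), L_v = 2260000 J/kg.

T_f ≈ 24.0 °C

Sum of m c ΔT and latent-heat terms is zero:
latent heat released on condensation: 0.0139×2260000 = 31414; condensed water 100 °C→T: 58.1(T − 100); water warms: 1.18×4180×(T − 16.7) = 4932.4(T − 16.7)
4990.5 T = 31414 + 5810.2 + 82371 = 119595
T ≈ 23.96 °C — below 100 °C, confirming all the steam condensed.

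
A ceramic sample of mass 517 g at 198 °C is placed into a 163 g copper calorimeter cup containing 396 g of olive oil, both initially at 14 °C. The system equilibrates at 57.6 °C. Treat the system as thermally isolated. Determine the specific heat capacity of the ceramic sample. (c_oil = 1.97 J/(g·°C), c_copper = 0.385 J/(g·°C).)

c ≈ 0.506 J/(g·°C)

Setting the total heat transfer to zero:
517×c×(57.6 − 198) + 396×1.97×(57.6 − 14) + 163×0.385×(57.6 − 14) = 0
-72587 c = -36749
c = -36749/-72587 ≈ 0.5063 J/(g·°C)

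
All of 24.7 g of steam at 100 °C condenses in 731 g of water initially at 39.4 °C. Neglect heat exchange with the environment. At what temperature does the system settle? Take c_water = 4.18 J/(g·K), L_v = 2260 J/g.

Sum of m c ΔT and latent-heat terms is zero:
steam→water at 100 °C releases m L_v = 24.7·2260 = 55822
  condensed water 100 °C→T: 103.25(T − 100)
  original water: 3055.6(T − 39.4)
3158.8 T = 55822 + 10325 + 120390 = 186536
T ≈ 59.05 °C, under the boiling point, so the assumption holds.

T_f ≈ 59.1 °C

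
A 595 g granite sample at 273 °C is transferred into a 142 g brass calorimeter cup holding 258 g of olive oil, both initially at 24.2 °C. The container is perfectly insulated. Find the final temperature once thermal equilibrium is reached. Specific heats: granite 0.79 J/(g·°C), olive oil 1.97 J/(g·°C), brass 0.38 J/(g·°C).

With ΣQ=0 the equilibrium temperature is the m·c-weighted mean:
T_f = (470.05*273 + 508.26*24.2 + 53.96*24.2) / (470.05 + 508.26 + 53.96)
    = 141929 / 1032.3 ≈ 137.49 °C

T_f ≈ 137.5 °C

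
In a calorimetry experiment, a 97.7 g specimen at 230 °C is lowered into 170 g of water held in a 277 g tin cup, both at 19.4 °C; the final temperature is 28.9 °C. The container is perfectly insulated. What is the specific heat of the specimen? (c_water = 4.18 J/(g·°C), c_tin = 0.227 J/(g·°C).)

Heat gained plus heat lost sum to zero:
97.7×c×(28.9 − 230) + 170×4.18×(28.9 − 19.4) + 277×0.227×(28.9 − 19.4) = 0
-19647 c = -7348.1
c = -7348.1/-19647 ≈ 0.374 J/(g·°C)

c ≈ 0.374 J/(g·°C)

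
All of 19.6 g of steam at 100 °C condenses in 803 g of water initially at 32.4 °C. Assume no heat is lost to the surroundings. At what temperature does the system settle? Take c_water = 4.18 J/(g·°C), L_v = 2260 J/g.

T_f ≈ 46.9 °C

Let T be the final temperature. ΣQ_i = 0:
condense steam: −19.6×2260 = −44296
  condensate cools 100→T: 19.6×4.18×(T − 100) = 81.93(T − 100)
  original water: 3356.5(T − 32.4)
3438.5 T = 44296 + 8192.8 + 108752 = 161241
T ≈ 46.89 °C (< 100 °C, so full condensation is consistent).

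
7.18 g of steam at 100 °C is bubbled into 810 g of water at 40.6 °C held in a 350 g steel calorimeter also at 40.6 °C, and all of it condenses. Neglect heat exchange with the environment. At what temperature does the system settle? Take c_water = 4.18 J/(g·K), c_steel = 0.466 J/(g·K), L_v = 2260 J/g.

Let T be the final temperature. ΣQ_i = 0:
steam→water at 100 °C releases m L_v = 7.18·2260 = 16227
  condensed water 100 °C→T: 30.01(T − 100)
  original water: 3385.8(T − 40.6)
  steel cup: 350·0.466·(T − 40.6) = 163.1(T − 40.6)
3578.9 T = 16227 + 3001.2 + 144085 = 163313
T ≈ 45.63 °C, under the boiling point, so the assumption holds.

T_f ≈ 45.6 °C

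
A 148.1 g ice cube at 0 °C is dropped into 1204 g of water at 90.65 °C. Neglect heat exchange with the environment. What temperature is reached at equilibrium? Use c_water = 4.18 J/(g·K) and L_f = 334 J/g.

Energy balance with sensible and latent terms:
melt ice: 148.1×334 = 49465; warm the meltwater: 619.06 T; water: 5032.7(T − 90.65)
5651.8 T = 456216 − 49465 = 406751
T ≈ 71.97 °C (positive, so assuming full melt was valid).

T_f ≈ 72.0 °C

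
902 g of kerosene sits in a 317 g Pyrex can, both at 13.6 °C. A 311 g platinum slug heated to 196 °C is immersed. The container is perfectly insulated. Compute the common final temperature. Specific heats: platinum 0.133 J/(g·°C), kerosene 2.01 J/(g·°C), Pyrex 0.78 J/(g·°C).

Heat gained plus heat lost sum to zero:
311×0.133×(T − 196) + 902×2.01×(T − 13.6) + 317×0.78×(T − 13.6) = 0
41.36(T − 196) + 1813(T − 13.6) + 247.26(T − 13.6) = 0
2101.6 T = 36127
T = 36127/2101.6 ≈ 17.19 °C

T_f ≈ 17.2 °C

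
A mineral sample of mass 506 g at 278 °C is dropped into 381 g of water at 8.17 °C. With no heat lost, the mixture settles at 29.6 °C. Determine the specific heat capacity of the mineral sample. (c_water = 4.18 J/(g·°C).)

Heat lost by the mineral sample = heat gained by the water:
506×c×(278 − 29.6) = 381×4.18×(29.6 − 8.17)
125690 c = 34129  ⇒  c ≈ 0.2715 J/(g·°C)

c ≈ 0.272 J/(g·°C)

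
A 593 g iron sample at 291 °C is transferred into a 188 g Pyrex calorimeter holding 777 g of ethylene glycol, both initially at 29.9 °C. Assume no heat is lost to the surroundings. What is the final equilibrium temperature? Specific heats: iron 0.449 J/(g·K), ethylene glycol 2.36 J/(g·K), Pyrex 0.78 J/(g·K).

Energy conservation, ΣQ = 0:
593·0.449·(T − 291) + 777·2.36·(T − 29.9) + 188·0.78·(T − 29.9) = 0
266.26(T − 291) + 1833.7(T − 29.9) + 146.64(T − 29.9) = 0
2246.6 T = 136694
T ≈ 60.84 °C

T_f ≈ 60.8 °C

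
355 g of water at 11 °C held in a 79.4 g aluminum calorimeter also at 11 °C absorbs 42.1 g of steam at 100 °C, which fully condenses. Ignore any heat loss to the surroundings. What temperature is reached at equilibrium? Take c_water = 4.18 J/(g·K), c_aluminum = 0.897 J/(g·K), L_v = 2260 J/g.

Taking heat into each body as positive, Σ m c ΔT = 0:
latent heat released on condensation: 42.1×2260 = 95146
  condensed water 100 °C→T: 175.98(T − 100)
  water warms: 355×4.18×(T − 11) = 1483.9(T − 11)
  aluminum cup: 79.4×0.897×(T − 11) = 71.22(T − 11)
1731.1 T = 95146 + 17598 + 17106 = 129850
T ≈ 75.01 °C, under the boiling point, so the assumption holds.

T_f ≈ 75.0 °C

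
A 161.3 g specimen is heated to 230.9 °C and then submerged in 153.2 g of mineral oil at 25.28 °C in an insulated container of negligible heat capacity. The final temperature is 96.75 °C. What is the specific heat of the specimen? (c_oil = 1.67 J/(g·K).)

c ≈ 0.845 J/(g·K)

Net heat exchanged in the isolated system is zero:
161.3×c×(96.75 − 230.9) + 153.2×1.67×(96.75 − 25.28) = 0
-21638 c = -18285
c = -18285/-21638 ≈ 0.845 J/(g·K)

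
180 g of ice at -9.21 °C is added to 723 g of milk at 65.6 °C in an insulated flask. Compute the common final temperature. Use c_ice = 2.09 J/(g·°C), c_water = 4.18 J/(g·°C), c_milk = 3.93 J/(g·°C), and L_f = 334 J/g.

T_f ≈ 34.2 °C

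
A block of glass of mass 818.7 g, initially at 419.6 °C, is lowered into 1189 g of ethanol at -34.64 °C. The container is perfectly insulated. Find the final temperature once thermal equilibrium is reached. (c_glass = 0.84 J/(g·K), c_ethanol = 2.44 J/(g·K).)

T_f ≈ 52.4 °C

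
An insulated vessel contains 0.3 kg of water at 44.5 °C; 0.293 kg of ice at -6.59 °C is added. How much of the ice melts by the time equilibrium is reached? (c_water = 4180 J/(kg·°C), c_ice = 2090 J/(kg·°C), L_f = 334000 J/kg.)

Heat available from the water dropping to 0 °C: 0.3×4180×44.5 = 55803 J.
Of that, 0.293×2090×6.59 = 4035.5 J goes to bring the ice to 0 °C, leaving 51767 J.
To melt every bit of ice: 0.293×334000 = 97862 J.
51767 J < 97862 J, so only part of the ice melts and the system sits at 0 °C.
m_melted×334000 = 51767  ⇒  m_melted ≈ 0.155 kg.

m_melted ≈ 0.155 kg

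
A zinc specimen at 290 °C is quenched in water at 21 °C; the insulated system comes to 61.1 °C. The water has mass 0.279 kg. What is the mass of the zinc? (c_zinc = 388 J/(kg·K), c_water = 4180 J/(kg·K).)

m ≈ 0.527 kg

Setting the total heat transfer to zero:
m×388×(61.1 − 290) + 0.279×4180×(61.1 − 21) = 0
-88813 m = -46765
m = -46765/-88813 ≈ 0.5266 kg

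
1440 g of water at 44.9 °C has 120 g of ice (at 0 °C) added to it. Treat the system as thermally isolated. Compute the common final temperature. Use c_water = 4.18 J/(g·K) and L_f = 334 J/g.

Sum of m c ΔT and latent-heat terms is zero:
fusion: m_ice L_f = 120·334 = 40080
  meltwater 0→T: 120·4.18·T = 501.6 T
  water: 6019.2(T − 44.9)
6520.8 T = 270262 − 40080 = 230182
T ≈ 35.30 °C — above 0 °C, consistent with complete melting.

T_f ≈ 35.3 °C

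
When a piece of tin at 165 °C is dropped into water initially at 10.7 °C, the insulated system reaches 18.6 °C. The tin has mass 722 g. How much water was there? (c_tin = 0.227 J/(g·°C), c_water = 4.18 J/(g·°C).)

m ≈ 727 g

Setting the total heat transfer to zero:
722×0.227×(18.6 − 165) + m×4.18×(18.6 − 10.7) = 0
33.02 m = 23994
m = 23994/33.02 ≈ 726.6 g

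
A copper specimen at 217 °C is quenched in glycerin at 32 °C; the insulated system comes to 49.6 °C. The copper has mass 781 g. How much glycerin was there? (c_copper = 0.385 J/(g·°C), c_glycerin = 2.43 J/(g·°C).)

m ≈ 1180 g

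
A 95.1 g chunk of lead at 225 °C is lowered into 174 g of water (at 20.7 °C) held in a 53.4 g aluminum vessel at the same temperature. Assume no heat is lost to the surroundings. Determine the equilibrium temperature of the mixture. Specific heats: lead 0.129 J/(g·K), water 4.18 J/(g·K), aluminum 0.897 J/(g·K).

T_f ≈ 23.9 °C

T_f is the heat-capacity-weighted average of the initial temperatures:
T_f = (12.27·225 + 727.32·20.7 + 47.9·20.7) / (12.27 + 727.32 + 47.9)
    = 18807 / 787.49 ≈ 23.88 °C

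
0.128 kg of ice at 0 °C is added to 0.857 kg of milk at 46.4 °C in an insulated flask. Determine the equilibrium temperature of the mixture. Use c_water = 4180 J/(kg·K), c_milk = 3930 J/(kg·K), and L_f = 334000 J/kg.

T_f ≈ 29.1 °C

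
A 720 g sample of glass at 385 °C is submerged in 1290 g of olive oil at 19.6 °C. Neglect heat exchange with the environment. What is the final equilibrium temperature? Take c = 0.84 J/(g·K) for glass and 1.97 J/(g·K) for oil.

T_f ≈ 89.8 °C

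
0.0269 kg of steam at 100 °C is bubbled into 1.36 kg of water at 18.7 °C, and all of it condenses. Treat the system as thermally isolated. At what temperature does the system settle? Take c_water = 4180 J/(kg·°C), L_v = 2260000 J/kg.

Setting the total heat transfer to zero:
latent heat released on condensation: 0.0269×2260000 = 60794
  condensed water 100 °C→T: 112.44(T − 100)
  water warms: 1.36×4180×(T − 18.7) = 5684.8(T − 18.7)
5797.2 T = 60794 + 11244 + 106306 = 178344
T ≈ 30.76 °C — below 100 °C, confirming all the steam condensed.

T_f ≈ 30.8 °C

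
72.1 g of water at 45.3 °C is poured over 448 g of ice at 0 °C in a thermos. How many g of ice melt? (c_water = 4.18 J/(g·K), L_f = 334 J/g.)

m_melted ≈ 40.9 g

Heat available from the water dropping to 0 °C: 72.1×4.18×45.3 = 13652 J.
To melt every bit of ice: 448×334 = 149632 J.
That's not enough to melt it all — equilibrium is at 0 °C with ice remaining.
Mass melted = 13652/334 ≈ 40.88 g.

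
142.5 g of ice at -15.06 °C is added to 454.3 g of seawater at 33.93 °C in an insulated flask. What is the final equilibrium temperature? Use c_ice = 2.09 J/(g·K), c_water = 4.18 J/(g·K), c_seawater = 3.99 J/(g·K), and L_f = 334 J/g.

Conservation of energy gives ΣQ = 0:
warm ice to 0 °C: 142.5×2.09×(0 − (-15.06)) = 4485.2; melt ice: 142.5×334 = 47595; meltwater 0→T: 142.5×4.18×T = 595.65 T; seawater: 1812.7(T − 33.93)
2408.3 T = 61503 − 52080 = 9423.2
T ≈ 3.91 °C — above 0 °C, consistent with complete melting.

T_f ≈ 3.9 °C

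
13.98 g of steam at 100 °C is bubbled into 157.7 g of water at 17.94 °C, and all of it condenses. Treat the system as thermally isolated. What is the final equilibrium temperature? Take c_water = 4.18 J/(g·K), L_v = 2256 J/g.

T_f ≈ 68.6 °C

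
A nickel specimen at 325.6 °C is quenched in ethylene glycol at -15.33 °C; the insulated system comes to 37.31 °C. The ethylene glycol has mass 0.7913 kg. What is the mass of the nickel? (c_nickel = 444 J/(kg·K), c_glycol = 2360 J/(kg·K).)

m ≈ 0.768 kg

|Q_nickel| = |Q_glycol|:
m·444·(325.6 − 37.31) = 0.7913·2360·(37.31 − (-15.33))
128001 m = 98304  ⇒  m ≈ 0.768 kg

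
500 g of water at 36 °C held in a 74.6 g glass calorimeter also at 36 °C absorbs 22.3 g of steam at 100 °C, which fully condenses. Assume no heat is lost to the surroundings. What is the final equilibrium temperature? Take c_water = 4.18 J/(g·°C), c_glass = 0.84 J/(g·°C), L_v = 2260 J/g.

Energy balance with sensible and latent terms:
steam→water at 100 °C releases m L_v = 22.3·2260 = 50398
  condensate cools 100→T: 22.3·4.18·(T − 100) = 93.21(T − 100)
  original water: 2090(T − 36)
  glass cup: 74.6·0.84·(T − 36) = 62.66(T − 36)
2245.9 T = 50398 + 9321.4 + 77496 = 137215
T ≈ 61.10 °C (< 100 °C, so full condensation is consistent).

T_f ≈ 61.1 °C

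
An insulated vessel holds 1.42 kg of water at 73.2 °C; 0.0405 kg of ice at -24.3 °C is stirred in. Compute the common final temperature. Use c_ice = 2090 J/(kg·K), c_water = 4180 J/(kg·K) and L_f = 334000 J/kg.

Let T be the final temperature. ΣQ_i = 0:
ice -24.3→0 °C: 0.0405×2090×24.3 = 2056.9; latent heat to melt: 0.0405×334000 = 13527; warm the meltwater: 169.29 T; water cools: 1.42×4180×(T − 73.2) = 5935.6(T − 73.2)
6104.9 T = 434486 − 15584 = 418902
T ≈ 68.62 °C. Since T > 0 °C, the all-ice-melts assumption holds.

T_f ≈ 68.6 °C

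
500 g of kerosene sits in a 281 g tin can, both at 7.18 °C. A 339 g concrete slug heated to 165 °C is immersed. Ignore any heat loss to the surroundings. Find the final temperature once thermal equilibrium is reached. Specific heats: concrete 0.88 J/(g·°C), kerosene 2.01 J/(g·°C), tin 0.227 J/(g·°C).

T_f ≈ 41.6 °C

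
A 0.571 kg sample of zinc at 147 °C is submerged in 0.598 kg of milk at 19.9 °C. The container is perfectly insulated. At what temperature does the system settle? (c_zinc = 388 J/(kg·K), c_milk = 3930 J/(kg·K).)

Heat lost by the zinc equals heat gained by the milk:
0.571*388*(147 − T) = 0.598*3930*(T − 19.9)
221.55(147 − T) = 2350.1(T − 19.9)
2571.7 T = 79335  ⇒  T ≈ 30.85 °C

T_f ≈ 30.8 °C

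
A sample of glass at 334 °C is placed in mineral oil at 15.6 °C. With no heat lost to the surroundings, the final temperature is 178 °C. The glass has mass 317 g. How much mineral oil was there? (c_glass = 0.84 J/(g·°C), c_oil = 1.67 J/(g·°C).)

Energy conservation, ΣQ = 0:
317·0.84·(178 − 334) + m·1.67·(178 − 15.6) = 0
271.21 m = 41540
m = 41540/271.21 ≈ 153.2 g

m ≈ 153 g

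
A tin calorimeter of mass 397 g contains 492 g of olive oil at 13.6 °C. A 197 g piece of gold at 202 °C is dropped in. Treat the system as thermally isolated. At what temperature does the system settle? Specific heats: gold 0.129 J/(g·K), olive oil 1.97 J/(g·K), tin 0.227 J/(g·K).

T_f ≈ 18.0 °C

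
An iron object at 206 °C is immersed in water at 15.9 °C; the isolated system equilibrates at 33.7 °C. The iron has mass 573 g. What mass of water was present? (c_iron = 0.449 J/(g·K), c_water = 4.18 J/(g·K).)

m ≈ 596 g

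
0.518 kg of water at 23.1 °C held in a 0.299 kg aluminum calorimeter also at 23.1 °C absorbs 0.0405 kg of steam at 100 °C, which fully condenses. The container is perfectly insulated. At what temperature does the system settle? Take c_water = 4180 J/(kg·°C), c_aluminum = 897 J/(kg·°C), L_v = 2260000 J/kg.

Heat gained plus heat lost sum to zero:
steam→water at 100 °C releases m L_v = 0.0405·2260000 = 91530; condensate cools 100→T: 0.0405·4180·(T − 100) = 169.29(T − 100); water warms: 0.518·4180·(T − 23.1) = 2165.2(T − 23.1); cup: 268.2(T − 23.1)
2602.7 T = 91530 + 16929 + 56213 = 164672
T ≈ 63.27 °C — below 100 °C, confirming all the steam condensed.

T_f ≈ 63.3 °C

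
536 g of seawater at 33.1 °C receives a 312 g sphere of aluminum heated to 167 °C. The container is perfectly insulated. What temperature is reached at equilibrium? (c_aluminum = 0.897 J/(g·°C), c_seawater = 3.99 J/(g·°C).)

T_f ≈ 48.6 °C

Taking heat into each body as positive, Σ m c ΔT = 0:
312*0.897*(T − 167) + 536*3.99*(T − 33.1) = 0
279.86(T − 167) + 2138.6(T − 33.1) = 0
2418.5 T = 117526
T = 117526/2418.5 ≈ 48.59 °C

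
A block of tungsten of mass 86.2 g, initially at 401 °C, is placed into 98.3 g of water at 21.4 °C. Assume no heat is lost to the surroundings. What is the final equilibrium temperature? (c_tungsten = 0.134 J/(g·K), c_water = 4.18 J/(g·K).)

|Q_tungsten| = |Q_water|:
86.2·0.134·(401 − T) = 98.3·4.18·(T − 21.4)
11.55(401 − T) = 410.89(T − 21.4)
422.44 T = 13425  ⇒  T ≈ 31.78 °C

T_f ≈ 31.8 °C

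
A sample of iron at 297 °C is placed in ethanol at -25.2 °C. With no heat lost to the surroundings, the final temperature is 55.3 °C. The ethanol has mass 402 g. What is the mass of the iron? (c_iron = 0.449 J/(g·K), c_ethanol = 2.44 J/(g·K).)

Let T be the final temperature. ΣQ_i = 0:
m·0.449·(55.3 − 297) + 402·2.44·(55.3 − (-25.2)) = 0
-108.52 m = -78961
m = -78961/-108.52 ≈ 727.6 g

m ≈ 728 g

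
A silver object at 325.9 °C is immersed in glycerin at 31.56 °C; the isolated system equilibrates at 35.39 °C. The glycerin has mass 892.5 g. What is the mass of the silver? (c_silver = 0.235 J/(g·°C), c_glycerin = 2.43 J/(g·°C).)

|Q_silver| = |Q_glycerin|:
m×0.235×(325.9 − 35.39) = 892.5×2.43×(35.39 − 31.56)
68.27 m = 8306.4  ⇒  m ≈ 121.7 g

m ≈ 122 g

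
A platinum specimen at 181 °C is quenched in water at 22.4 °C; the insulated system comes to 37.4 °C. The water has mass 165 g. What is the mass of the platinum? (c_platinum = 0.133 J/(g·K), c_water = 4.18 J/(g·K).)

m ≈ 542 g

Heat lost by the platinum = heat gained by the water:
m·0.133·(181 − 37.4) = 165·4.18·(37.4 − 22.4)
19.1 m = 10345  ⇒  m ≈ 541.7 g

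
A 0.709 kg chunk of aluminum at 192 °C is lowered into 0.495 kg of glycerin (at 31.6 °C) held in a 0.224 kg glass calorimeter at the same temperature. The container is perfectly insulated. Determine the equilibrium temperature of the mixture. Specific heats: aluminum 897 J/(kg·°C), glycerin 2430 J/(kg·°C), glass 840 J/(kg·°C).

T_f ≈ 81.9 °C

Let T be the final temperature. ΣQ_i = 0:
0.709*897*(T − 192) + 0.495*2430*(T − 31.6) + 0.224*840*(T − 31.6) = 0
635.97(T − 192) + 1202.8(T − 31.6) + 188.16(T − 31.6) = 0
(635.97 + 1202.8 + 188.16) T = 635.97*192 + 1202.8*31.6 + 188.16*31.6
T = 166063/2027 ≈ 81.93 °C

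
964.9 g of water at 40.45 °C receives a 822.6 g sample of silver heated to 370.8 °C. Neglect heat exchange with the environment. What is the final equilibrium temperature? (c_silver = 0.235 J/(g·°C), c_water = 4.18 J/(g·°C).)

T_f ≈ 55.6 °C

Conservation of energy gives ΣQ = 0:
822.6×0.235×(T − 370.8) + 964.9×4.18×(T − 40.45) = 0
4226.6 T = 234826
T ≈ 55.56 °C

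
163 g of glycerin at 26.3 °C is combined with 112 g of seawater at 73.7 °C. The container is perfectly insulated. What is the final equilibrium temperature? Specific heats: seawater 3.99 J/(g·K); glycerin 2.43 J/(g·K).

|Q_seawater| = |Q_glycerin|:
112×3.99×(73.7 − T) = 163×2.43×(T − 26.3)
446.88(73.7 − T) = 396.09(T − 26.3)
842.97 T = 43352  ⇒  T ≈ 51.43 °C

T_f ≈ 51.4 °C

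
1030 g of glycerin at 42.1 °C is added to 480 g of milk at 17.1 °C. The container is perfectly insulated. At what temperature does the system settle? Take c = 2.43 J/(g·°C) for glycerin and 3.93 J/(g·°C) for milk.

T_f ≈ 31.4 °C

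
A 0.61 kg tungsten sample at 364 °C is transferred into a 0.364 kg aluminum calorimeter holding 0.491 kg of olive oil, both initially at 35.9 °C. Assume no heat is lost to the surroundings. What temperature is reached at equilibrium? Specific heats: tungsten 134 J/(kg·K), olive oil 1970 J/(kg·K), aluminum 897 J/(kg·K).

T_f is the heat-capacity-weighted average of the initial temperatures:
T_f = (81.74*364 + 967.27*35.9 + 326.51*35.9) / (81.74 + 967.27 + 326.51)
    = 76200 / 1375.5 ≈ 55.40 °C

T_f ≈ 55.4 °C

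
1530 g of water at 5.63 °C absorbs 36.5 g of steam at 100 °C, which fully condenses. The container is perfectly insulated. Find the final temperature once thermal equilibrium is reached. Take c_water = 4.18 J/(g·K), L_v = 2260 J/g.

Heat gained plus heat lost sum to zero:
condense steam: −36.5·2260 = −82490
  condensate cools 100→T: 36.5·4.18·(T − 100) = 152.57(T − 100)
  original water: 6395.4(T − 5.63)
6548 T = 82490 + 15257 + 36006 = 133753
T ≈ 20.43 °C, under the boiling point, so the assumption holds.

T_f ≈ 20.4 °C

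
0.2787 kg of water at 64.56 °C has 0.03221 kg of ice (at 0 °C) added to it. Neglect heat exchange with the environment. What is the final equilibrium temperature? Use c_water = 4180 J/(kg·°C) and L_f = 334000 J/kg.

T_f ≈ 49.6 °C

Energy conservation, ΣQ = 0:
latent heat to melt: 0.03221×334000 = 10758; meltwater 0→T: 0.03221×4180×T = 134.64 T; water: 1165(T − 64.56)
1299.6 T = 75210 − 10758 = 64452
T ≈ 49.59 °C. Since T > 0 °C, the all-ice-melts assumption holds.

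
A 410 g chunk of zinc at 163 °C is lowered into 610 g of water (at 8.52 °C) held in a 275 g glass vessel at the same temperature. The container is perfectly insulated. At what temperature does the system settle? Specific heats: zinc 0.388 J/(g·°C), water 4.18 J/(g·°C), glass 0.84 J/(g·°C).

T_f = Σ m_i c_i T_i / Σ m_i c_i:
T_f = (159.08·163 + 2549.8·8.52 + 231·8.52) / (159.08 + 2549.8 + 231)
    = 49622 / 2939.9 ≈ 16.88 °C

T_f ≈ 16.9 °C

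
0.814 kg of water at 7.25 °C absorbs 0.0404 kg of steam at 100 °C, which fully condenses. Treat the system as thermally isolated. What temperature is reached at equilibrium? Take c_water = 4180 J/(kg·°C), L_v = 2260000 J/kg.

T_f ≈ 37.2 °C

Let T be the final temperature. ΣQ_i = 0:
latent heat released on condensation: 0.0404×2260000 = 91304
  condensate cools 100→T: 0.0404×4180×(T − 100) = 168.87(T − 100)
  water warms: 0.814×4180×(T − 7.25) = 3402.5(T − 7.25)
3571.4 T = 91304 + 16887 + 24668 = 132859
T ≈ 37.20 °C — below 100 °C, confirming all the steam condensed.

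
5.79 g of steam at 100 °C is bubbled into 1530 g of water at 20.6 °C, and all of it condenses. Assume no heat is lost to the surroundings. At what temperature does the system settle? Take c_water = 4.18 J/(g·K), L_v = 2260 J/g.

T_f ≈ 22.9 °C

Energy conservation, ΣQ = 0:
condense steam: −5.79×2260 = −13085; condensed water 100 °C→T: 24.2(T − 100); water warms: 1530×4.18×(T − 20.6) = 6395.4(T − 20.6)
6419.6 T = 13085 + 2420.2 + 131745 = 147251
T ≈ 22.94 °C — below 100 °C, confirming all the steam condensed.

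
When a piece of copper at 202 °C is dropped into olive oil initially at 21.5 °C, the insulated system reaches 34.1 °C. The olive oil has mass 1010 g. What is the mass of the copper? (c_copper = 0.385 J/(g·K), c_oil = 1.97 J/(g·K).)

m ≈ 388 g

Taking heat into each body as positive, Σ m c ΔT = 0:
m×0.385×(34.1 − 202) + 1010×1.97×(34.1 − 21.5) = 0
-64.64 m = -25070
m = -25070/-64.64 ≈ 387.8 g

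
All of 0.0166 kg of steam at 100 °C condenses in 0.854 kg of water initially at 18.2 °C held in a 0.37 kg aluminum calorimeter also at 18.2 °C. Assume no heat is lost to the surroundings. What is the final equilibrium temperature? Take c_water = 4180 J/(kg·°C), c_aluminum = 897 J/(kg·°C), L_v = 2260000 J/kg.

Sum of m c ΔT and latent-heat terms is zero:
condense steam: −0.0166·2260000 = −37516; condensed water 100 °C→T: 69.39(T − 100); original water: 3569.7(T − 18.2); cup: 331.89(T − 18.2)
3971 T = 37516 + 6938.8 + 71009 = 115464
T ≈ 29.08 °C, under the boiling point, so the assumption holds.

T_f ≈ 29.1 °C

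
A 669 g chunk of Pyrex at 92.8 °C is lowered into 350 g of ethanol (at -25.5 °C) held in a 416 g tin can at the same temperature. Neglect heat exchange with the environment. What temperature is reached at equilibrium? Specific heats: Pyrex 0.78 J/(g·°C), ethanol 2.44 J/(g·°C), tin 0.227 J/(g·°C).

Let T be the final temperature. ΣQ_i = 0:
669·0.78·(T − 92.8) + 350·2.44·(T − (-25.5)) + 416·0.227·(T − (-25.5)) = 0
1470.3 T = 24240
T = 24240 / 1470.3 = 16.5 °C

T_f ≈ 16.5 °C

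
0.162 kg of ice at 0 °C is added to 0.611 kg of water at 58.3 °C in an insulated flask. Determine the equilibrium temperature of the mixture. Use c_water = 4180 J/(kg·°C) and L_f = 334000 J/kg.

Conservation of energy gives ΣQ = 0:
latent heat to melt: 0.162·334000 = 54108; warm the meltwater: 677.16 T; water: 2554(T − 58.3)
3231.1 T = 148897 − 54108 = 94789
T ≈ 29.34 °C — above 0 °C, consistent with complete melting.

T_f ≈ 29.3 °C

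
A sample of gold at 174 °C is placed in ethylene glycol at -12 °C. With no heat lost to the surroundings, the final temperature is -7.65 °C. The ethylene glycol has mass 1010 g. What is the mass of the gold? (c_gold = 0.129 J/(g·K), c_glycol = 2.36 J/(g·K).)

Heat lost by the gold = heat gained by the glycol:
m·0.129·(174 − -7.65) = 1010·2.36·(-7.65 − (-12))
23.43 m = 10369  ⇒  m ≈ 442.5 g

m ≈ 442 g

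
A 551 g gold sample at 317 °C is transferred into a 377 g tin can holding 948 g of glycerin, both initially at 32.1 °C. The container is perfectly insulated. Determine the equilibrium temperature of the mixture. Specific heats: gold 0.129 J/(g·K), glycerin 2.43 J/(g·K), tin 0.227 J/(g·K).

Energy conservation, ΣQ = 0:
551*0.129*(T − 317) + 948*2.43*(T − 32.1) + 377*0.227*(T − 32.1) = 0
71.08(T − 317) + 2303.6(T − 32.1) + 85.58(T − 32.1) = 0
(71.08 + 2303.6 + 85.58) T = 71.08*317 + 2303.6*32.1 + 85.58*32.1
T = 99226/2460.3 ≈ 40.33 °C

T_f ≈ 40.3 °C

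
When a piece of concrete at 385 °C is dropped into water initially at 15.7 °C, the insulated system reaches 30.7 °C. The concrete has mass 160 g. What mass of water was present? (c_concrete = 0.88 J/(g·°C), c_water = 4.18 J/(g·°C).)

Heat lost by the concrete = heat gained by the water:
160×0.88×(385 − 30.7) = m×4.18×(30.7 − 15.7)
62.7 m = 49885  ⇒  m ≈ 795.6 g

m ≈ 796 g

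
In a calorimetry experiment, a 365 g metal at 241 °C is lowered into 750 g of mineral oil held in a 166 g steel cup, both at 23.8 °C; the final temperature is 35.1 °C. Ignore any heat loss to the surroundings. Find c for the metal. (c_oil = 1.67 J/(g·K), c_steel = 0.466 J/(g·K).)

c ≈ 0.2 J/(g·K)

Heat gained plus heat lost sum to zero:
365×c×(35.1 − 241) + 750×1.67×(35.1 − 23.8) + 166×0.466×(35.1 − 23.8) = 0
-75154 c = -15027
c = -15027/-75154 ≈ 0.2 J/(g·K)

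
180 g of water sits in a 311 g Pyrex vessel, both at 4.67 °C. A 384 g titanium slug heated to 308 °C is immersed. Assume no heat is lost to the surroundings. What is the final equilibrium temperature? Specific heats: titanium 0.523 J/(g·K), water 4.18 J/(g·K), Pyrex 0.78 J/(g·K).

T_f ≈ 55.6 °C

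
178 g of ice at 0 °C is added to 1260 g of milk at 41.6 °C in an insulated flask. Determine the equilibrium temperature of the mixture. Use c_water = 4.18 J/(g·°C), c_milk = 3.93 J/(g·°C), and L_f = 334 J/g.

Setting the total heat transfer to zero:
fusion: m_ice L_f = 178×334 = 59452; warm the meltwater: 744.04 T; milk cools: 1260×3.93×(T − 41.6) = 4951.8(T − 41.6)
5695.8 T = 205995 − 59452 = 146543
T ≈ 25.73 °C — above 0 °C, consistent with complete melting.

T_f ≈ 25.7 °C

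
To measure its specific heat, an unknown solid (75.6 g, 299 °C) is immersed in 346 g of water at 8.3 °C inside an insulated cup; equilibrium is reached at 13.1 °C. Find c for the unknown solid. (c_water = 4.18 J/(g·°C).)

Heat lost by the unknown solid = heat gained by the water:
75.6×c×(299 − 13.1) = 346×4.18×(13.1 − 8.3)
21614 c = 6942.1  ⇒  c ≈ 0.3212 J/(g·°C)

c ≈ 0.321 J/(g·°C)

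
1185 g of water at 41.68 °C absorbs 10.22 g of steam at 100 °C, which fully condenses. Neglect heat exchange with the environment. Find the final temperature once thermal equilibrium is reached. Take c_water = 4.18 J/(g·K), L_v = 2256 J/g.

T_f ≈ 46.8 °C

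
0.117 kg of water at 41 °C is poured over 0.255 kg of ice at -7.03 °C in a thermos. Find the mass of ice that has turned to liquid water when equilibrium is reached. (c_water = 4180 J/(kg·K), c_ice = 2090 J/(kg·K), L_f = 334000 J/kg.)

m_melted ≈ 0.0488 kg

Cooling the water to 0 °C releases 0.117×4180×41 = 20051 J.
Of that, 0.255×2090×7.03 = 3746.6 J goes to bring the ice to 0 °C, leaving 16305 J.
To melt every bit of ice: 0.255×334000 = 85170 J.
16305 J < 85170 J, so only part of the ice melts and the system sits at 0 °C.
m_melted×334000 = 16305  ⇒  m_melted ≈ 0.04882 kg.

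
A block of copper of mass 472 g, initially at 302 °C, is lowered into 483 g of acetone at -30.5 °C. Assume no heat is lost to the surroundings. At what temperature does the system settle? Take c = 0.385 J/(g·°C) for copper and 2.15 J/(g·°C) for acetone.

T_f ≈ 19.0 °C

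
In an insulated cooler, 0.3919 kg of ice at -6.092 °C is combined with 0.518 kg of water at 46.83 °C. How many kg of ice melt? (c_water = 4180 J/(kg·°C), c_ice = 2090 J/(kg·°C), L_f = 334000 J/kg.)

Cooling the water to 0 °C releases 0.518×4180×46.83 = 101398 J.
Warming the ice to 0 °C takes 0.3919×2090×6.092 = 4989.8 J, leaving 96408 J for melting.
Fully melting the ice requires m_ice L_f = 0.3919×334000 = 130895 J.
Since 96408 < 130895 J, not all the ice melts; equilibrium is at 0 °C.
Mass melted = 96408/334000 ≈ 0.2886 kg.

m_melted ≈ 0.289 kg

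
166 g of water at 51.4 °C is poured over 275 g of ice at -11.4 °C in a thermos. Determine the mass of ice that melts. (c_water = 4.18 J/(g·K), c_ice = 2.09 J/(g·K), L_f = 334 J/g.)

Heat available from the water dropping to 0 °C: 166×4.18×51.4 = 35665 J.
Of that, 275×2.09×11.4 = 6552.2 J goes to bring the ice to 0 °C, leaving 29113 J.
Fully melting the ice requires m_ice L_f = 275×334 = 91850 J.
That's not enough to melt it all — equilibrium is at 0 °C with ice remaining.
m_melt = 29113 / L_f = 87.17 g.

m_melted ≈ 87.2 g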